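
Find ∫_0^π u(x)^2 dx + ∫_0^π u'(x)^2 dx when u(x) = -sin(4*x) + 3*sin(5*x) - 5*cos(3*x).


||u||_{H^1(0,π)}^2 = 800/7 + 501*π/2

u'(x) = 15*sin(3*x) - 4*cos(4*x) + 15*cos(5*x).
Expand u² and (u')² and integrate term by term on (0, π), using: for integers n ≥ 1, ∫_0^π sin²(nx) dx = ∫_0^π cos²(nx) dx = π/2; for n ≠ n', ∫_0^π sin(nx)sin(n'x) dx = ∫_0^π cos(nx)cos(n'x) dx = 0; and by product-to-sum, ∫_0^π sin(nx)cos(n'x) dx = ½∫_0^π [sin((n+n')x) + sin((n−n')x)] dx, which is 0 when n+n' is even and 2n/(n²−n'²) when n+n' is odd (it need not vanish on (0, π)).
  u² squared terms: (-1)²·∫sin(4x)² dx = 1·π/2 = π/2;  (-5)²·∫cos(3x)² dx = 25·π/2 = 25*π/2;  (3)²·∫sin(5x)² dx = 9·π/2 = 9*π/2.
  u² cross terms: 2·(-1)·(-5)·∫sin(4x)·cos(3x) dx = 10·(8/7) = 80/7;  2·(-1)·(3)·∫sin(4x)·sin(5x) dx = -6·(0) = 0;  2·(-5)·(3)·∫cos(3x)·sin(5x) dx = -30·(0) = 0.
  So ∫_0^π u² dx = π/2 + 25*π/2 + 9*π/2 + 80/7 + 0 + 0 = 80/7 + 35*π/2.
  (u')² squared terms: (-4)²·∫cos(4x)² dx = 16·π/2 = 8*π;  (15)²·∫cos(5x)² dx = 225·π/2 = 225*π/2;  (15)²·∫sin(3x)² dx = 225·π/2 = 225*π/2.
  (u')² cross terms: 2·(-4)·(15)·∫cos(4x)·cos(5x) dx = -120·(0) = 0;  2·(-4)·(15)·∫cos(4x)·sin(3x) dx = -120·(-6/7) = 720/7;  2·(15)·(15)·∫cos(5x)·sin(3x) dx = 450·(0) = 0.
  So ∫_0^π (u')² dx = 8*π + 225*π/2 + 225*π/2 + 0 + 720/7 + 0 = 720/7 + 233*π.
||u||_{H^1}^2 = (80/7 + 35*π/2) + (720/7 + 233*π) = 800/7 + 501*π/2.


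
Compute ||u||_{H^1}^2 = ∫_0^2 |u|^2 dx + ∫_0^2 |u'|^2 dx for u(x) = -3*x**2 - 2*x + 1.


||u||_{H^1}^2 = 3694/15

The H^1 norm (squared) on an interval (0, L) is
  ||u||_{H^1}^2 = ∫_0^L u(x)^2 dx + ∫_0^L u'(x)^2 dx.
Compute u'(x) = -6*x - 2.
Then u(x)^2 = 9*x**4 + 12*x**3 - 2*x**2 - 4*x + 1 and u'(x)^2 = 36*x**2 + 24*x + 4.
Integrate each monomial from 0 to 2 using ∫_0^2 c·x^n dx = c·2^(n+1)/(n+1):
  ∫_0^2 u(x)^2 dx = ∫_0^2 (9*x^4 + 12*x^3 - 2*x^2 - 4*x + 1) dx. Term by term:
    ∫_0^2 9*x^4 dx = 288/5;  ∫_0^2 12*x^3 dx = 48;  ∫_0^2 -2*x^2 dx = -16/3;
    ∫_0^2 -4*x dx = -8;  ∫_0^2 1 dx = 2.
  Sum: 288/5 + 48 − 16/3 − 8 + 2 = 1414/15.
  ∫_0^2 u'(x)^2 dx = ∫_0^2 (36*x^2 + 24*x + 4) dx. Term by term:
    ∫_0^2 36*x^2 dx = 96;  ∫_0^2 24*x dx = 48;  ∫_0^2 4 dx = 8.
  Sum: 96 + 48 + 8 = 152.
Adding: ||u||_{H^1}^2 = 1414/15 + 152 = 3694/15.


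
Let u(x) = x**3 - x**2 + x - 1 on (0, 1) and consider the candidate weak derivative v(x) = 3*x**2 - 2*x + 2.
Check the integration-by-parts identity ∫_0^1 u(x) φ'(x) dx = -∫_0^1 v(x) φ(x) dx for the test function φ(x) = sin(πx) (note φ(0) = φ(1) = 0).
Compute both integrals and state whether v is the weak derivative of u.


LHS = -3/π + 12/π^3, RHS = -5/π + 12/π^3. No, v is not the weak derivative of u.

u(x) = x**3 - x**2 + x - 1, classical derivative u'(x) = 3*x**2 - 2*x + 1.
φ(x) = sin(πx), so φ'(x) = π*cos(π*x).
Note φ(0) = φ(1) = 0, so the boundary term u·φ vanishes.
LHS = ∫_0^1 u(x) φ'(x) dx = ∫_0^1 (π*x^3*cos(π*x) - π*x^2*cos(π*x) + π*x*cos(π*x) - π*cos(π*x)) dx. Term by term:
  ∫_0^1 -π*cos(π*x) dx = 0;  ∫_0^1 π*x*cos(π*x) dx = -2/π;  ∫_0^1 π*x^3*cos(π*x) dx = -3/π + 12/π^3;
  ∫_0^1 -π*x^2*cos(π*x) dx = 2/π.
Sum: 0 − 2/π + -3/π + 12/π^3 + 2/π = -3/π + 12/π^3.
So LHS = -3/π + 12/π^3.
∫_0^1 v(x) φ(x) dx = ∫_0^1 (3*x^2*sin(π*x) - 2*x*sin(π*x) + 2*sin(π*x)) dx. Term by term:
  ∫_0^1 2*sin(π*x) dx = 4/π;  ∫_0^1 -2*x*sin(π*x) dx = -2/π;  ∫_0^1 3*x^2*sin(π*x) dx = -12/π^3 + 3/π.
Sum: 4/π − 2/π + -12/π^3 + 3/π = -12/π^3 + 5/π.
So RHS = -∫_0^1 v(x) φ(x) dx = -5/π + 12/π^3.
LHS − RHS = 2/π ≠ 0, so the identity fails.
(For a valid weak derivative the identity must hold for EVERY test function, in particular this one. The failure shows v is NOT the weak derivative of u.)
Correct weak derivative would be u'(x) = 3*x**2 - 2*x + 1.


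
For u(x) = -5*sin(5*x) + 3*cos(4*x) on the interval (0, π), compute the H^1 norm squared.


||u||_{H^1(0,π)}^2 = -1700/3 + 803*π/2

u'(x) = -12*sin(4*x) - 25*cos(5*x).
Expand u² and (u')² and integrate term by term on (0, π), using: for integers n ≥ 1, ∫_0^π sin²(nx) dx = ∫_0^π cos²(nx) dx = π/2; for n ≠ n', ∫_0^π sin(nx)sin(n'x) dx = ∫_0^π cos(nx)cos(n'x) dx = 0; and by product-to-sum, ∫_0^π sin(nx)cos(n'x) dx = ½∫_0^π [sin((n+n')x) + sin((n−n')x)] dx, which is 0 when n+n' is even and 2n/(n²−n'²) when n+n' is odd (it need not vanish on (0, π)).
  u² squared terms: (-5)²·∫sin(5x)² dx = 25·π/2 = 25*π/2;  (3)²·∫cos(4x)² dx = 9·π/2 = 9*π/2.
  u² cross terms: 2·(-5)·(3)·∫sin(5x)·cos(4x) dx = -30·(10/9) = -100/3.
  So ∫_0^π u² dx = 25*π/2 + 9*π/2 − 100/3 = -100/3 + 17*π.
  (u')² squared terms: (-25)²·∫cos(5x)² dx = 625·π/2 = 625*π/2;  (-12)²·∫sin(4x)² dx = 144·π/2 = 72*π.
  (u')² cross terms: 2·(-25)·(-12)·∫cos(5x)·sin(4x) dx = 600·(-8/9) = -1600/3.
  So ∫_0^π (u')² dx = 625*π/2 + 72*π − 1600/3 = -1600/3 + 769*π/2.
||u||_{H^1}^2 = (-100/3 + 17*π) + (-1600/3 + 769*π/2) = -1700/3 + 803*π/2.


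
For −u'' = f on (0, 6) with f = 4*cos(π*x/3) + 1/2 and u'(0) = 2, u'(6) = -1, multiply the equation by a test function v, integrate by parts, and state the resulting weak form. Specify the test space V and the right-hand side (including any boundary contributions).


V = H^1(0, 6) (v unrestricted at boundary; u is determined up to an additive constant); weak form: ∫_0^6 u'v' dx = ∫_0^6 (4*cos(π*x/3) + 1/2) v dx − v(6) − 2·v(0) for all v ∈ V.

Multiply both sides by a test function v and integrate from 0 to 6:
  ∫_0^6 −u''(x) v(x) dx = ∫_0^6 f(x) v(x) dx.
Integrate the LHS by parts once:
  ∫_0^6 −u'' v dx = −[u'(x) v(x)]_0^6 + ∫_0^6 u'(x) v'(x) dx.
Thus ∫_0^6 u'(x) v'(x) dx = ∫_0^6 f(x) v(x) dx + [u'(x) v(x)]_0^6.
Choose V so that boundary terms are either known or forced to vanish.
u has inhomogeneous Neumann u'(0) = 2, u'(6) = -1. [u' v]_0^6 = (-1)·v(6) − (2)·v(0) = − v(6) − 2·v(0). Take V = H^1(0, 6); boundary term becomes part of RHS.
Weak formulation: find u (satisfying any essential BC) such that ∫_0^6 u'(x) v'(x) dx = ∫_0^6 f v dx − v(6) − 2·v(0) for all v ∈ V (Neumann data are natural BCs: they enter the RHS as boundary terms).
Substituting f(x) = 4*cos(π*x/3) + 1/2, the right-hand side is ∫_0^6 (4*cos(π*x/3) + 1/2) v dx − v(6) − 2·v(0).
Compatibility check (pure Neumann): taking v ≡ 1 ∈ V gives 0 = ∫_0^6 f dx + (-1) − (2), i.e. ∫_0^6 f dx must equal u'(0) − u'(6) = 3. Indeed ∫_0^6 (4*cos(π*x/3) + 1/2) dx = 3, so the data are compatible. The solution is then unique only up to an additive constant (fix it e.g. by requiring ∫_0^6 u dx = 0).


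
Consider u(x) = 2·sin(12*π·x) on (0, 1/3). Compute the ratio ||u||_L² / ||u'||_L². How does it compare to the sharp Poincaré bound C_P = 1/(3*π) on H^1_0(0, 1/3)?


||u||_L² / ||u'||_L² = 1/(12*π) < C_P = 1/(3*π).

u(x) = 2·sin(12*π·x), so u'(x) = 24*π*cos(12*π*x).
Writing u(x) = A·sin(kπx/L) with A = 2 and k = 4, use ∫_0^L sin²(kπx/L) dx = L/2 and ∫_0^L cos²(kπx/L) dx = L/2.
u² = 4·sin²(12*π·x) and (u')² = 576*π^2·cos²(12*π·x), and each of sin², cos² integrates to L/2 = 1/6 over (0, 1/3).
∫_0^1/3 u² dx = 2/3, so ||u||_L² = sqrt(6)/3.
∫_0^1/3 (u')² dx = 96*π^2, so ||u'||_L² = 4*sqrt(6)*π.
Ratio ||u||_L² / ||u'||_L² = 1/(12*π).
Sharp Poincaré constant on H^1_0(0, 1/3) is C_P = L/π = 1/(3*π), achieved by sin(3*π·x).
This is the k = 4 harmonic; the ratio L/(kπ) is strictly less than C_P = L/π, consistent with the sharp inequality ||u||_L² ≤ C_P ||u'||_L².


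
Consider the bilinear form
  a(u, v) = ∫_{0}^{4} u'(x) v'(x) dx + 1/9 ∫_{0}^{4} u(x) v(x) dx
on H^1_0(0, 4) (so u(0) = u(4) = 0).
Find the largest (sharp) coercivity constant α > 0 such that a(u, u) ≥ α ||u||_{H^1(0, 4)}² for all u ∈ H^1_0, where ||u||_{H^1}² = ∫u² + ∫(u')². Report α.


α = (16/9 + π^2)/(π^2 + 16)

Coercivity of a(·,·) on H^1_0(0, 4) means a(u, u) ≥ α ||u||_{H^1}² for every u ∈ H^1_0.
The interval has length L = 4, and Poincaré/coercivity depend only on L. Here a(u, u) = ∫(u')² + (1/9)·∫u².
Here 0 < c = 1/9 < 1. The condition a(u,u) ≥ α||u||_{H^1}² reads (1−α)∫(u')² ≥ (α−c)∫u². Any admissible α is ≤ 1 (rapidly oscillating u have ∫u²/∫(u')² → 0), and α = 1 would force 0 ≥ (1−c)∫u², impossible since c < 1; so 1−α > 0. By the sharp Poincaré inequality on H^1_0 of an interval of length L, ∫(u')² ≥ (π/L)²∫u² with equality for the first sine mode sin(π(x−x₀)/L) (x₀ the left endpoint), so the inequality holds for all u iff (1−α)(π/L)² ≥ α − c, i.e. α ≤ ((π/L)² + c)/((π/L)² + 1) = (1 + c(L/π)²)/(1 + (L/π)²). With (π/L)² = π^2/16 and c = 1/9, the largest admissible constant is α = ((π/L)² + c)/((π/L)² + 1).
Simplifying, α = (16/9 + π^2)/(π^2 + 16).


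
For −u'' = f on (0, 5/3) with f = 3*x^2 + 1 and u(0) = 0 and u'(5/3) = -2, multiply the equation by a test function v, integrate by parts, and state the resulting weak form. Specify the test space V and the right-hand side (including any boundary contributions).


V = {v ∈ H^1(0, 5/3) : v(0) = 0} (test functions vanish at x = 0 where u is specified); weak form: ∫_0^5/3 u'v' dx = ∫_0^5/3 (3*x^2 + 1) v dx − 2·v(5/3) for all v ∈ V.

Multiply both sides by a test function v and integrate from 0 to 5/3:
  ∫_0^5/3 −u''(x) v(x) dx = ∫_0^5/3 f(x) v(x) dx.
Integrate the LHS by parts once:
  ∫_0^5/3 −u'' v dx = −[u'(x) v(x)]_0^5/3 + ∫_0^5/3 u'(x) v'(x) dx.
Thus ∫_0^5/3 u'(x) v'(x) dx = ∫_0^5/3 f(x) v(x) dx + [u'(x) v(x)]_0^5/3.
Choose V so that boundary terms are either known or forced to vanish.
Mixed BC: u(0) = 0 (Dirichlet) and u'(5/3) = -2 (Neumann). Define V = {v ∈ H^1(0, 5/3) : v(0) = 0}. Then [u' v]_0^5/3 = u'(5/3)·v(5/3) − u'(0)·0 = − 2·v(5/3).
Weak formulation: find u (satisfying any essential BC) such that ∫_0^5/3 u'(x) v'(x) dx = ∫_0^5/3 f v dx − 2·v(5/3) for all v ∈ V (Dirichlet at 0 absorbed into V; Neumann datum at x = 5/3 contributes the boundary term).
Substituting f(x) = 3*x^2 + 1, the right-hand side is ∫_0^5/3 (3*x^2 + 1) v dx − 2·v(5/3).


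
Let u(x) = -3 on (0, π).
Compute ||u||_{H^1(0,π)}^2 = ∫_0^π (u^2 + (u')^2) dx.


||u||_{H^1(0,π)}^2 = 9*π

u'(x) = 0.
Expand u² and (u')² and integrate term by term on (0, π), using: for integers n ≥ 1, ∫_0^π sin²(nx) dx = ∫_0^π cos²(nx) dx = π/2; for n ≠ n', ∫_0^π sin(nx)sin(n'x) dx = ∫_0^π cos(nx)cos(n'x) dx = 0; and by product-to-sum, ∫_0^π sin(nx)cos(n'x) dx = ½∫_0^π [sin((n+n')x) + sin((n−n')x)] dx, which is 0 when n+n' is even and 2n/(n²−n'²) when n+n' is odd (it need not vanish on (0, π)). For the constant mode: ∫_0^π 1 dx = π, ∫_0^π cos(nx) dx = 0, ∫_0^π sin(nx) dx = (1−(−1)^n)/n.
  u² squared terms: (-3)²·∫1 dx = 9·π = 9*π.
  So ∫_0^π u² dx = 9*π.
  u' ≡ 0, so ∫_0^π (u')² dx = 0.
||u||_{H^1}^2 = (9*π) + (0) = 9*π.


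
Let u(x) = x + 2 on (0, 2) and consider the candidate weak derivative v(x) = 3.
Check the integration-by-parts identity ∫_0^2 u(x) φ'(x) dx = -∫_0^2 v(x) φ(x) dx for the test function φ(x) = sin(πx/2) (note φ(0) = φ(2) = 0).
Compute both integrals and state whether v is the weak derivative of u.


LHS = -4/π, RHS = -12/π. No, v is not the weak derivative of u.

u(x) = x + 2, classical derivative u'(x) = 1.
φ(x) = sin(πx/2), so φ'(x) = π*cos(π*x/2)/2.
Note φ(0) = φ(2) = 0, so the boundary term u·φ vanishes.
LHS = ∫_0^2 u(x) φ'(x) dx = ∫_0^2 (π*x*cos(π*x/2)/2 + π*cos(π*x/2)) dx. Term by term:
  ∫_0^2 π*cos(π*x/2) dx = 0;  ∫_0^2 π*x*cos(π*x/2)/2 dx = -4/π.
Sum: 0 − 4/π = -4/π.
So LHS = -4/π.
∫_0^2 v(x) φ(x) dx = ∫_0^2 (3*sin(π*x/2)) dx. Term by term:
  ∫_0^2 3*sin(π*x/2) dx = 12/π.
So RHS = -∫_0^2 v(x) φ(x) dx = -12/π.
LHS − RHS = 8/π ≠ 0, so the identity fails.
(For a valid weak derivative the identity must hold for EVERY test function, in particular this one. The failure shows v is NOT the weak derivative of u.)
Correct weak derivative would be u'(x) = 1.


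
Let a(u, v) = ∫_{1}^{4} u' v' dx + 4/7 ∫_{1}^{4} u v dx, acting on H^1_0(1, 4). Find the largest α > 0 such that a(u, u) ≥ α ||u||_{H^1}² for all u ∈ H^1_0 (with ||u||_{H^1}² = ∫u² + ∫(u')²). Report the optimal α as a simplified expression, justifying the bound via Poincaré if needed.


α = (36/7 + π^2)/(9 + π^2)

Coercivity of a(·,·) on H^1_0(1, 4) means a(u, u) ≥ α ||u||_{H^1}² for every u ∈ H^1_0.
The interval has length L = 3, and Poincaré/coercivity depend only on L. Here a(u, u) = ∫(u')² + (4/7)·∫u².
Here 0 < c = 4/7 < 1. The condition a(u,u) ≥ α||u||_{H^1}² reads (1−α)∫(u')² ≥ (α−c)∫u². Any admissible α is ≤ 1 (rapidly oscillating u have ∫u²/∫(u')² → 0), and α = 1 would force 0 ≥ (1−c)∫u², impossible since c < 1; so 1−α > 0. By the sharp Poincaré inequality on H^1_0 of an interval of length L, ∫(u')² ≥ (π/L)²∫u² with equality for the first sine mode sin(π(x−x₀)/L) (x₀ the left endpoint), so the inequality holds for all u iff (1−α)(π/L)² ≥ α − c, i.e. α ≤ ((π/L)² + c)/((π/L)² + 1) = (1 + c(L/π)²)/(1 + (L/π)²). With (π/L)² = π^2/9 and c = 4/7, the largest admissible constant is α = ((π/L)² + c)/((π/L)² + 1).
Simplifying, α = (36/7 + π^2)/(9 + π^2).


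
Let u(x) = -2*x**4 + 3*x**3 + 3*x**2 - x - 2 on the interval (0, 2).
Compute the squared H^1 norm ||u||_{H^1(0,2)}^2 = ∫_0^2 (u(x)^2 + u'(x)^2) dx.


||u||_{H^1}^2 = 21646/315

The H^1 norm (squared) on an interval (0, L) is
  ||u||_{H^1}^2 = ∫_0^L u(x)^2 dx + ∫_0^L u'(x)^2 dx.
Compute u'(x) = -8*x**3 + 9*x**2 + 6*x - 1.
Then u(x)^2 = 4*x**8 - 12*x**7 - 3*x**6 + 22*x**5 + 11*x**4 - 18*x**3 - 11*x**2 + 4*x + 4 and u'(x)^2 = 64*x**6 - 144*x**5 - 15*x**4 + 124*x**3 + 18*x**2 - 12*x + 1.
Integrate each monomial from 0 to 2 using ∫_0^2 c·x^n dx = c·2^(n+1)/(n+1):
  ∫_0^2 u(x)^2 dx = ∫_0^2 (4*x^8 - 12*x^7 - 3*x^6 + 22*x^5 + 11*x^4 - 18*x^3 - 11*x^2 + 4*x + 4) dx. Term by term:
    ∫_0^2 4*x^8 dx = 2048/9;  ∫_0^2 -12*x^7 dx = -384;  ∫_0^2 -3*x^6 dx = -384/7;
    ∫_0^2 22*x^5 dx = 704/3;  ∫_0^2 11*x^4 dx = 352/5;  ∫_0^2 -18*x^3 dx = -72;
    ∫_0^2 -11*x^2 dx = -88/3;  ∫_0^2 4*x dx = 8;  ∫_0^2 4 dx = 8.
  Sum: 2048/9 − 384 − 384/7 + 704/3 + 352/5 − 72 − 88/3 + 8 + 8 = 2656/315.
  ∫_0^2 u'(x)^2 dx = ∫_0^2 (64*x^6 - 144*x^5 - 15*x^4 + 124*x^3 + 18*x^2 - 12*x + 1) dx. Term by term:
    ∫_0^2 64*x^6 dx = 8192/7;  ∫_0^2 -144*x^5 dx = -1536;  ∫_0^2 -15*x^4 dx = -96;
    ∫_0^2 124*x^3 dx = 496;  ∫_0^2 18*x^2 dx = 48;  ∫_0^2 -12*x dx = -24;
    ∫_0^2 1 dx = 2.
  Sum: 8192/7 − 1536 − 96 + 496 + 48 − 24 + 2 = 422/7.
Adding: ||u||_{H^1}^2 = 2656/315 + 422/7 = 21646/315.


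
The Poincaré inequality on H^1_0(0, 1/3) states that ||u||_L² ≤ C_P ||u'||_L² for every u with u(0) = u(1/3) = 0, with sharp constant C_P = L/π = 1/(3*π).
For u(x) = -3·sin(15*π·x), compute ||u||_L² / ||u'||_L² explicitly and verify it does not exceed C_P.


||u||_L² / ||u'||_L² = 1/(15*π) < C_P = 1/(3*π).

u(x) = -3·sin(15*π·x), so u'(x) = -45*π*cos(15*π*x).
Writing u(x) = A·sin(kπx/L) with A = -3 and k = 5, use ∫_0^L sin²(kπx/L) dx = L/2 and ∫_0^L cos²(kπx/L) dx = L/2.
u² = 9·sin²(15*π·x) and (u')² = 2025*π^2·cos²(15*π·x), and each of sin², cos² integrates to L/2 = 1/6 over (0, 1/3).
∫_0^1/3 u² dx = 3/2, so ||u||_L² = sqrt(6)/2.
∫_0^1/3 (u')² dx = 675*π^2/2, so ||u'||_L² = 15*sqrt(6)*π/2.
Ratio ||u||_L² / ||u'||_L² = 1/(15*π).
Sharp Poincaré constant on H^1_0(0, 1/3) is C_P = L/π = 1/(3*π), achieved by sin(3*π·x).
This is the k = 5 harmonic; the ratio L/(kπ) is strictly less than C_P = L/π, consistent with the sharp inequality ||u||_L² ≤ C_P ||u'||_L².


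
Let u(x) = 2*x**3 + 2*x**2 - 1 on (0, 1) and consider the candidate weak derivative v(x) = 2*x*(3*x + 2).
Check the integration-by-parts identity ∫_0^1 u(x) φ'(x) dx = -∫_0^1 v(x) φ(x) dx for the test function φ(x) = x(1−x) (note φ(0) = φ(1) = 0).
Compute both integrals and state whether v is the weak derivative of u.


LHS = -19/30, RHS = -19/30. Yes, v = u' weakly.

u(x) = 2*x**3 + 2*x**2 - 1, classical derivative u'(x) = 6*x**2 + 4*x.
φ(x) = x(1−x), so φ'(x) = 1 - 2*x.
Note φ(0) = φ(1) = 0, so the boundary term u·φ vanishes.
LHS = ∫_0^1 u(x) φ'(x) dx = ∫_0^1 (-4*x^4 - 2*x^3 + 2*x^2 + 2*x - 1) dx. Term by term:
  ∫_0^1 -4*x^4 dx = -4/5;  ∫_0^1 -2*x^3 dx = -1/2;  ∫_0^1 2*x^2 dx = 2/3;
  ∫_0^1 2*x dx = 1;  ∫_0^1 -1 dx = -1.
Sum: -4/5 − 1/2 + 2/3 + 1 − 1 = -19/30.
So LHS = -19/30.
∫_0^1 v(x) φ(x) dx = ∫_0^1 (-6*x^4 + 2*x^3 + 4*x^2) dx. Term by term:
  ∫_0^1 -6*x^4 dx = -6/5;  ∫_0^1 2*x^3 dx = 1/2;  ∫_0^1 4*x^2 dx = 4/3.
Sum: -6/5 + 1/2 + 4/3 = 19/30.
So RHS = -∫_0^1 v(x) φ(x) dx = -19/30.
LHS = RHS, so the identity holds for this test φ.
Moreover u is smooth here and v(x) = u'(x) = 6*x**2 + 4*x pointwise, so the identity holds for every test function. Hence v is the weak derivative of u.


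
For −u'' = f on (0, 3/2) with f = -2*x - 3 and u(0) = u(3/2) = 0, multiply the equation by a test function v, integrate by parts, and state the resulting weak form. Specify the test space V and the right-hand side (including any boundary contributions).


V = H^1_0(0, 3/2) (so v(0) = v(3/2) = 0); weak form: ∫_0^3/2 u'v' dx = ∫_0^3/2 (-2*x - 3) v dx for all v ∈ V.

Multiply both sides by a test function v and integrate from 0 to 3/2:
  ∫_0^3/2 −u''(x) v(x) dx = ∫_0^3/2 f(x) v(x) dx.
Integrate the LHS by parts once:
  ∫_0^3/2 −u'' v dx = −[u'(x) v(x)]_0^3/2 + ∫_0^3/2 u'(x) v'(x) dx.
Thus ∫_0^3/2 u'(x) v'(x) dx = ∫_0^3/2 f(x) v(x) dx + [u'(x) v(x)]_0^3/2.
Choose V so that boundary terms are either known or forced to vanish.
u is Dirichlet: u(0) = u(3/2) = 0. Let V = H^1_0(0, 3/2); then v(0) = v(3/2) = 0, and [u' v]_0^3/2 = 0.
Weak formulation: find u (satisfying any essential BC) such that ∫_0^3/2 u'(x) v'(x) dx = ∫_0^3/2 f v dx for all v ∈ V.
Substituting f(x) = -2*x - 3, the right-hand side is ∫_0^3/2 (-2*x - 3) v dx.


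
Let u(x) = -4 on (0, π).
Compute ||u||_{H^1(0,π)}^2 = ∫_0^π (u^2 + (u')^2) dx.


||u||_{H^1(0,π)}^2 = 16*π

u'(x) = 0.
Expand u² and (u')² and integrate term by term on (0, π), using: for integers n ≥ 1, ∫_0^π sin²(nx) dx = ∫_0^π cos²(nx) dx = π/2; for n ≠ n', ∫_0^π sin(nx)sin(n'x) dx = ∫_0^π cos(nx)cos(n'x) dx = 0; and by product-to-sum, ∫_0^π sin(nx)cos(n'x) dx = ½∫_0^π [sin((n+n')x) + sin((n−n')x)] dx, which is 0 when n+n' is even and 2n/(n²−n'²) when n+n' is odd (it need not vanish on (0, π)). For the constant mode: ∫_0^π 1 dx = π, ∫_0^π cos(nx) dx = 0, ∫_0^π sin(nx) dx = (1−(−1)^n)/n.
  u² squared terms: (-4)²·∫1 dx = 16·π = 16*π.
  So ∫_0^π u² dx = 16*π.
  u' ≡ 0, so ∫_0^π (u')² dx = 0.
||u||_{H^1}^2 = (16*π) + (0) = 16*π.


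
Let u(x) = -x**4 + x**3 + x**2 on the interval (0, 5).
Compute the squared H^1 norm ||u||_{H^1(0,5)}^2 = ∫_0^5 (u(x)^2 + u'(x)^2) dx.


||u||_{H^1}^2 = 57397625/252

The H^1 norm (squared) on an interval (0, L) is
  ||u||_{H^1}^2 = ∫_0^L u(x)^2 dx + ∫_0^L u'(x)^2 dx.
Compute u'(x) = -4*x**3 + 3*x**2 + 2*x.
Then u(x)^2 = x**8 - 2*x**7 - x**6 + 2*x**5 + x**4 and u'(x)^2 = 16*x**6 - 24*x**5 - 7*x**4 + 12*x**3 + 4*x**2.
Integrate each monomial from 0 to 5 using ∫_0^5 c·x^n dx = c·5^(n+1)/(n+1):
  ∫_0^5 u(x)^2 dx = ∫_0^5 (x^8 - 2*x^7 - x^6 + 2*x^5 + x^4) dx. Term by term:
    ∫_0^5 x^8 dx = 1953125/9;  ∫_0^5 -2*x^7 dx = -390625/4;  ∫_0^5 -x^6 dx = -78125/7;
    ∫_0^5 2*x^5 dx = 15625/3;  ∫_0^5 x^4 dx = 625.
  Sum: 1953125/9 − 390625/4 − 78125/7 + 15625/3 + 625 = 28735625/252.
  ∫_0^5 u'(x)^2 dx = ∫_0^5 (16*x^6 - 24*x^5 - 7*x^4 + 12*x^3 + 4*x^2) dx. Term by term:
    ∫_0^5 16*x^6 dx = 1250000/7;  ∫_0^5 -24*x^5 dx = -62500;  ∫_0^5 -7*x^4 dx = -4375;
    ∫_0^5 12*x^3 dx = 1875;  ∫_0^5 4*x^2 dx = 500/3.
  Sum: 1250000/7 − 62500 − 4375 + 1875 + 500/3 = 2388500/21.
Adding: ||u||_{H^1}^2 = 28735625/252 + 2388500/21 = 57397625/252.


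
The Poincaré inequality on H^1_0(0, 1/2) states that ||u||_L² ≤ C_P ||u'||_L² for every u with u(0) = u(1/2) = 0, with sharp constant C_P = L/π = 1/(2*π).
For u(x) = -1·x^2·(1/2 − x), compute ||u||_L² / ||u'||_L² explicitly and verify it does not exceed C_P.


||u||_L² / ||u'||_L² = sqrt(14)/28 < C_P = 1/(2*π).

u(x) = -1·x^2·(1/2 − x), so u'(x) = x*(3*x - 1).
u(x) = -1·x^2·(1/2 − x) vanishes at x = 0 and x = 1/2, so u ∈ H^1_0(0, 1/2). Differentiate via the product rule and integrate the resulting polynomials term by term.
  ∫_0^1/2 u² dx = ∫_0^1/2 (x^6 - x^5 + x^4/4) dx. Term by term:
    ∫_0^1/2 x^6 dx = 1/896;  ∫_0^1/2 -x^5 dx = -1/384;  ∫_0^1/2 x^4/4 dx = 1/640.
  Sum: 1/896 − 1/384 + 1/640 = 1/13440.
  ∫_0^1/2 (u')² dx = ∫_0^1/2 (9*x^4 - 6*x^3 + x^2) dx. Term by term:
    ∫_0^1/2 9*x^4 dx = 9/160;  ∫_0^1/2 -6*x^3 dx = -3/32;  ∫_0^1/2 x^2 dx = 1/24.
  Sum: 9/160 − 3/32 + 1/24 = 1/240.
∫_0^1/2 u² dx = 1/13440, so ||u||_L² = sqrt(210)/1680.
∫_0^1/2 (u')² dx = 1/240, so ||u'||_L² = sqrt(15)/60.
Ratio ||u||_L² / ||u'||_L² = sqrt(14)/28.
Sharp Poincaré constant on H^1_0(0, 1/2) is C_P = L/π = 1/(2*π), achieved by sin(2*π·x).
A polynomial bump cannot attain the sharp Poincaré constant (only the first sine eigenfunction does), so the ratio is strictly less than C_P, consistent with ||u||_L² ≤ C_P ||u'||_L².


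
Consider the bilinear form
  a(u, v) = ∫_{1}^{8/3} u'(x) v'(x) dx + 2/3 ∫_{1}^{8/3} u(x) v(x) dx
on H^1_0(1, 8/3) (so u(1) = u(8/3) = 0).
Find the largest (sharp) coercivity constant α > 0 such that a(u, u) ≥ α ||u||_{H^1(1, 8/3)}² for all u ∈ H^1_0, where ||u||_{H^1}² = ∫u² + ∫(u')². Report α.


α = (50 + 27*π^2)/(3*(25 + 9*π^2))

Coercivity of a(·,·) on H^1_0(1, 8/3) means a(u, u) ≥ α ||u||_{H^1}² for every u ∈ H^1_0.
The interval has length L = 5/3, and Poincaré/coercivity depend only on L. Here a(u, u) = ∫(u')² + (2/3)·∫u².
Here 0 < c = 2/3 < 1. The condition a(u,u) ≥ α||u||_{H^1}² reads (1−α)∫(u')² ≥ (α−c)∫u². Any admissible α is ≤ 1 (rapidly oscillating u have ∫u²/∫(u')² → 0), and α = 1 would force 0 ≥ (1−c)∫u², impossible since c < 1; so 1−α > 0. By the sharp Poincaré inequality on H^1_0 of an interval of length L, ∫(u')² ≥ (π/L)²∫u² with equality for the first sine mode sin(π(x−x₀)/L) (x₀ the left endpoint), so the inequality holds for all u iff (1−α)(π/L)² ≥ α − c, i.e. α ≤ ((π/L)² + c)/((π/L)² + 1) = (1 + c(L/π)²)/(1 + (L/π)²). With (π/L)² = 9*π^2/25 and c = 2/3, the largest admissible constant is α = ((π/L)² + c)/((π/L)² + 1).
Simplifying, α = (50 + 27*π^2)/(3*(25 + 9*π^2)).


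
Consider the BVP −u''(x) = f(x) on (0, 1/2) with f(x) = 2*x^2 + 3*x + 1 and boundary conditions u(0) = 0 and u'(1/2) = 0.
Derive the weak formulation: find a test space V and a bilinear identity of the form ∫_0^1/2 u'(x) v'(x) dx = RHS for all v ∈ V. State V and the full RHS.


V = {v ∈ H^1(0, 1/2) : v(0) = 0} (test functions vanish at x = 0 where u is specified); weak form: ∫_0^1/2 u'v' dx = ∫_0^1/2 (2*x^2 + 3*x + 1) v dx for all v ∈ V.

Multiply both sides by a test function v and integrate from 0 to 1/2:
  ∫_0^1/2 −u''(x) v(x) dx = ∫_0^1/2 f(x) v(x) dx.
Integrate the LHS by parts once:
  ∫_0^1/2 −u'' v dx = −[u'(x) v(x)]_0^1/2 + ∫_0^1/2 u'(x) v'(x) dx.
Thus ∫_0^1/2 u'(x) v'(x) dx = ∫_0^1/2 f(x) v(x) dx + [u'(x) v(x)]_0^1/2.
Choose V so that boundary terms are either known or forced to vanish.
Mixed BC: u(0) = 0 (Dirichlet) and u'(1/2) = 0 (Neumann). Define V = {v ∈ H^1(0, 1/2) : v(0) = 0}. Then [u' v]_0^1/2 = u'(1/2)·v(1/2) − u'(0)·0 = 0.
Weak formulation: find u (satisfying any essential BC) such that ∫_0^1/2 u'(x) v'(x) dx = ∫_0^1/2 f v dx for all v ∈ V (Dirichlet at 0 absorbed into V; the Neumann datum at x = 1/2 is zero, so no boundary term remains).
Substituting f(x) = 2*x^2 + 3*x + 1, the right-hand side is ∫_0^1/2 (2*x^2 + 3*x + 1) v dx.


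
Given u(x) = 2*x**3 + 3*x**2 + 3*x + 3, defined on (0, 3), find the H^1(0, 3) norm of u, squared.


||u||_{H^1}^2 = 611199/70

The H^1 norm (squared) on an interval (0, L) is
  ||u||_{H^1}^2 = ∫_0^L u(x)^2 dx + ∫_0^L u'(x)^2 dx.
Compute u'(x) = 6*x**2 + 6*x + 3.
Then u(x)^2 = 4*x**6 + 12*x**5 + 21*x**4 + 30*x**3 + 27*x**2 + 18*x + 9 and u'(x)^2 = 36*x**4 + 72*x**3 + 72*x**2 + 36*x + 9.
Integrate each monomial from 0 to 3 using ∫_0^3 c·x^n dx = c·3^(n+1)/(n+1):
  ∫_0^3 u(x)^2 dx = ∫_0^3 (4*x^6 + 12*x^5 + 21*x^4 + 30*x^3 + 27*x^2 + 18*x + 9) dx. Term by term:
    ∫_0^3 4*x^6 dx = 8748/7;  ∫_0^3 12*x^5 dx = 1458;  ∫_0^3 21*x^4 dx = 5103/5;
    ∫_0^3 30*x^3 dx = 1215/2;  ∫_0^3 27*x^2 dx = 243;  ∫_0^3 18*x dx = 81;
    ∫_0^3 9 dx = 27.
  Sum: 8748/7 + 1458 + 5103/5 + 1215/2 + 243 + 81 + 27 = 328077/70.
  ∫_0^3 u'(x)^2 dx = ∫_0^3 (36*x^4 + 72*x^3 + 72*x^2 + 36*x + 9) dx. Term by term:
    ∫_0^3 36*x^4 dx = 8748/5;  ∫_0^3 72*x^3 dx = 1458;  ∫_0^3 72*x^2 dx = 648;
    ∫_0^3 36*x dx = 162;  ∫_0^3 9 dx = 27.
  Sum: 8748/5 + 1458 + 648 + 162 + 27 = 20223/5.
Adding: ||u||_{H^1}^2 = 328077/70 + 20223/5 = 611199/70.


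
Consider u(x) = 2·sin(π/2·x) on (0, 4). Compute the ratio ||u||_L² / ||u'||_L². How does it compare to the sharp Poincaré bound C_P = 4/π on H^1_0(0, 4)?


||u||_L² / ||u'||_L² = 2/π < C_P = 4/π.

u(x) = 2·sin(π/2·x), so u'(x) = π*cos(π*x/2).
Writing u(x) = A·sin(kπx/L) with A = 2 and k = 2, use ∫_0^L sin²(kπx/L) dx = L/2 and ∫_0^L cos²(kπx/L) dx = L/2.
u² = 4·sin²(π/2·x) and (u')² = π^2·cos²(π/2·x), and each of sin², cos² integrates to L/2 = 2 over (0, 4).
∫_0^4 u² dx = 8, so ||u||_L² = 2*sqrt(2).
∫_0^4 (u')² dx = 2*π^2, so ||u'||_L² = sqrt(2)*π.
Ratio ||u||_L² / ||u'||_L² = 2/π.
Sharp Poincaré constant on H^1_0(0, 4) is C_P = L/π = 4/π, achieved by sin(π/4·x).
This is the k = 2 harmonic; the ratio L/(kπ) is strictly less than C_P = L/π, consistent with the sharp inequality ||u||_L² ≤ C_P ||u'||_L².


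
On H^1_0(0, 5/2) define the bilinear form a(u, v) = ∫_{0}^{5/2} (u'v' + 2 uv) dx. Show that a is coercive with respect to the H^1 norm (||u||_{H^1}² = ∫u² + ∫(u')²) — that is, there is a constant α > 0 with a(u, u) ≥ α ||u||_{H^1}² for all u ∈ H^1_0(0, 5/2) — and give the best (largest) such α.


α = 1

Coercivity of a(·,·) on H^1_0(0, 5/2) means a(u, u) ≥ α ||u||_{H^1}² for every u ∈ H^1_0.
The interval has length L = 5/2, and Poincaré/coercivity depend only on L. Here a(u, u) = ∫(u')² + (2)·∫u².
Here c = 2 ≥ 1, so a(u,u) = ∫(u')² + c∫u² ≥ ∫(u')² + ∫u² = ||u||_{H^1}², i.e. α = 1 works. No larger α is possible: a(u,u) ≥ α||u||_{H^1}² means (1−α)∫(u')² ≥ (α−c)∫u², and for the modes u_n = sin(nπ(x−x₀)/L) (x₀ the left endpoint) one has ∫u_n²/∫(u_n')² = (L/(nπ))² → 0, so a(u_n,u_n)/||u_n||_{H^1}² → 1. Hence the optimal constant is α = 1.
Therefore α = 1.


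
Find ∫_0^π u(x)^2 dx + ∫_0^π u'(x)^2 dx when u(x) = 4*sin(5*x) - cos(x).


||u||_{H^1(0,π)}^2 = 209*π

u'(x) = sin(x) + 20*cos(5*x).
Expand u² and (u')² and integrate term by term on (0, π), using: for integers n ≥ 1, ∫_0^π sin²(nx) dx = ∫_0^π cos²(nx) dx = π/2; for n ≠ n', ∫_0^π sin(nx)sin(n'x) dx = ∫_0^π cos(nx)cos(n'x) dx = 0; and by product-to-sum, ∫_0^π sin(nx)cos(n'x) dx = ½∫_0^π [sin((n+n')x) + sin((n−n')x)] dx, which is 0 when n+n' is even and 2n/(n²−n'²) when n+n' is odd (it need not vanish on (0, π)).
  u² squared terms: (-1)²·∫cos(x)² dx = 1·π/2 = π/2;  (4)²·∫sin(5x)² dx = 16·π/2 = 8*π.
  u² cross terms: 2·(-1)·(4)·∫cos(x)·sin(5x) dx = -8·(0) = 0.
  So ∫_0^π u² dx = π/2 + 8*π + 0 = 17*π/2.
  (u')² squared terms: (20)²·∫cos(5x)² dx = 400·π/2 = 200*π;  (1)²·∫sin(x)² dx = 1·π/2 = π/2.
  (u')² cross terms: 2·(20)·(1)·∫cos(5x)·sin(x) dx = 40·(0) = 0.
  So ∫_0^π (u')² dx = 200*π + π/2 + 0 = 401*π/2.
||u||_{H^1}^2 = (17*π/2) + (401*π/2) = 209*π.


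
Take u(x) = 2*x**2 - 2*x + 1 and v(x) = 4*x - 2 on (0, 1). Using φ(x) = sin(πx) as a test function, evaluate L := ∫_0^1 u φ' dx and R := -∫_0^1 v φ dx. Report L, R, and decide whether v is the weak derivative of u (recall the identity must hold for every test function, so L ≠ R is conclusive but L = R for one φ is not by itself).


LHS = 0, RHS = 0. Yes, v = u' weakly.

u(x) = 2*x**2 - 2*x + 1, classical derivative u'(x) = 4*x - 2.
φ(x) = sin(πx), so φ'(x) = π*cos(π*x).
Note φ(0) = φ(1) = 0, so the boundary term u·φ vanishes.
LHS = ∫_0^1 u(x) φ'(x) dx = ∫_0^1 (2*π*x^2*cos(π*x) - 2*π*x*cos(π*x) + π*cos(π*x)) dx. Term by term:
  ∫_0^1 π*cos(π*x) dx = 0;  ∫_0^1 -2*π*x*cos(π*x) dx = 4/π;  ∫_0^1 2*π*x^2*cos(π*x) dx = -4/π.
Sum: 0 + 4/π − 4/π = 0.
So LHS = 0.
∫_0^1 v(x) φ(x) dx = ∫_0^1 (4*x*sin(π*x) - 2*sin(π*x)) dx. Term by term:
  ∫_0^1 -2*sin(π*x) dx = -4/π;  ∫_0^1 4*x*sin(π*x) dx = 4/π.
Sum: -4/π + 4/π = 0.
So RHS = -∫_0^1 v(x) φ(x) dx = 0.
LHS = RHS, so the identity holds for this test φ.
Moreover u is smooth here and v(x) = u'(x) = 4*x - 2 pointwise, so the identity holds for every test function. Hence v is the weak derivative of u.


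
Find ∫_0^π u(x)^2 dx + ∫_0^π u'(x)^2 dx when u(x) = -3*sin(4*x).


||u||_{H^1(0,π)}^2 = 153*π/2

u'(x) = -12*cos(4*x).
Expand u² and (u')² and integrate term by term on (0, π), using: for integers n ≥ 1, ∫_0^π sin²(nx) dx = ∫_0^π cos²(nx) dx = π/2; for n ≠ n', ∫_0^π sin(nx)sin(n'x) dx = ∫_0^π cos(nx)cos(n'x) dx = 0; and by product-to-sum, ∫_0^π sin(nx)cos(n'x) dx = ½∫_0^π [sin((n+n')x) + sin((n−n')x)] dx, which is 0 when n+n' is even and 2n/(n²−n'²) when n+n' is odd (it need not vanish on (0, π)).
  u² squared terms: (-3)²·∫sin(4x)² dx = 9·π/2 = 9*π/2.
  So ∫_0^π u² dx = 9*π/2.
  (u')² squared terms: (-12)²·∫cos(4x)² dx = 144·π/2 = 72*π.
  So ∫_0^π (u')² dx = 72*π.
||u||_{H^1}^2 = (9*π/2) + (72*π) = 153*π/2.


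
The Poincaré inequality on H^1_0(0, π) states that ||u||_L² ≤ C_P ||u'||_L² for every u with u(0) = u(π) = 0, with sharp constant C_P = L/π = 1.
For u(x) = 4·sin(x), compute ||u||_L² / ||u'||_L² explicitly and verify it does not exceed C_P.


||u||_L² / ||u'||_L² = 1 = C_P.

u(x) = 4·sin(x), so u'(x) = 4*cos(x).
Writing u(x) = A·sin(kπx/L) with A = 4 and k = 1, use ∫_0^L sin²(kπx/L) dx = L/2 and ∫_0^L cos²(kπx/L) dx = L/2.
u² = 16·sin²(x) and (u')² = 16·cos²(x), and each of sin², cos² integrates to L/2 = π/2 over (0, π).
∫_0^π u² dx = 8*π, so ||u||_L² = 2*sqrt(2)*sqrt(π).
∫_0^π (u')² dx = 8*π, so ||u'||_L² = 2*sqrt(2)*sqrt(π).
Ratio ||u||_L² / ||u'||_L² = 1.
Sharp Poincaré constant on H^1_0(0, π) is C_P = L/π = 1, achieved by sin(x).
This is the k = 1 eigenfunction (up to amplitude), so the ratio equals the sharp Poincaré constant exactly.


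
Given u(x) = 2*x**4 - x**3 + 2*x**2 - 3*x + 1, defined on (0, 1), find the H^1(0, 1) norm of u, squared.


||u||_{H^1}^2 = 1976/315

The H^1 norm (squared) on an interval (0, L) is
  ||u||_{H^1}^2 = ∫_0^L u(x)^2 dx + ∫_0^L u'(x)^2 dx.
Compute u'(x) = 8*x**3 - 3*x**2 + 4*x - 3.
Then u(x)^2 = 4*x**8 - 4*x**7 + 9*x**6 - 16*x**5 + 14*x**4 - 14*x**3 + 13*x**2 - 6*x + 1 and u'(x)^2 = 64*x**6 - 48*x**5 + 73*x**4 - 72*x**3 + 34*x**2 - 24*x + 9.
Integrate each monomial from 0 to 1 using ∫_0^1 c·x^n dx = c·1^(n+1)/(n+1):
  ∫_0^1 u(x)^2 dx = ∫_0^1 (4*x^8 - 4*x^7 + 9*x^6 - 16*x^5 + 14*x^4 - 14*x^3 + 13*x^2 - 6*x + 1) dx. Term by term:
    ∫_0^1 4*x^8 dx = 4/9;  ∫_0^1 -4*x^7 dx = -1/2;  ∫_0^1 9*x^6 dx = 9/7;
    ∫_0^1 -16*x^5 dx = -8/3;  ∫_0^1 14*x^4 dx = 14/5;  ∫_0^1 -14*x^3 dx = -7/2;
    ∫_0^1 13*x^2 dx = 13/3;  ∫_0^1 -6*x dx = -3;  ∫_0^1 1 dx = 1.
  Sum: 4/9 − 1/2 + 9/7 − 8/3 + 14/5 − 7/2 + 13/3 − 3 + 1 = 62/315.
  ∫_0^1 u'(x)^2 dx = ∫_0^1 (64*x^6 - 48*x^5 + 73*x^4 - 72*x^3 + 34*x^2 - 24*x + 9) dx. Term by term:
    ∫_0^1 64*x^6 dx = 64/7;  ∫_0^1 -48*x^5 dx = -8;  ∫_0^1 73*x^4 dx = 73/5;
    ∫_0^1 -72*x^3 dx = -18;  ∫_0^1 34*x^2 dx = 34/3;  ∫_0^1 -24*x dx = -12;
    ∫_0^1 9 dx = 9.
  Sum: 64/7 − 8 + 73/5 − 18 + 34/3 − 12 + 9 = 638/105.
Adding: ||u||_{H^1}^2 = 62/315 + 638/105 = 1976/315.


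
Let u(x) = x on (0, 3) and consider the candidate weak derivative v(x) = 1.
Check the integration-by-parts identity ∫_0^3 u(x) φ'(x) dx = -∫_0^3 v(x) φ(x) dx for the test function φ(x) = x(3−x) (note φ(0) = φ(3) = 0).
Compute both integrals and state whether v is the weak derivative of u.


LHS = -9/2, RHS = -9/2. Yes, v = u' weakly.

u(x) = x, classical derivative u'(x) = 1.
φ(x) = x(3−x), so φ'(x) = 3 - 2*x.
Note φ(0) = φ(3) = 0, so the boundary term u·φ vanishes.
LHS = ∫_0^3 u(x) φ'(x) dx = ∫_0^3 (-2*x^2 + 3*x) dx. Term by term:
  ∫_0^3 -2*x^2 dx = -18;  ∫_0^3 3*x dx = 27/2.
Sum: -18 + 27/2 = -9/2.
So LHS = -9/2.
∫_0^3 v(x) φ(x) dx = ∫_0^3 (-x^2 + 3*x) dx. Term by term:
  ∫_0^3 -x^2 dx = -9;  ∫_0^3 3*x dx = 27/2.
Sum: -9 + 27/2 = 9/2.
So RHS = -∫_0^3 v(x) φ(x) dx = -9/2.
LHS = RHS, so the identity holds for this test φ.
Moreover u is smooth here and v(x) = u'(x) = 1 pointwise, so the identity holds for every test function. Hence v is the weak derivative of u.


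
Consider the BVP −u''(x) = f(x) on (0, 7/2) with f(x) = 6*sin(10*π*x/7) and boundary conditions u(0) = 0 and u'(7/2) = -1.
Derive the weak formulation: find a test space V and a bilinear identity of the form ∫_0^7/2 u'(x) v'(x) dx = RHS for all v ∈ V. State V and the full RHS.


V = {v ∈ H^1(0, 7/2) : v(0) = 0} (test functions vanish at x = 0 where u is specified); weak form: ∫_0^7/2 u'v' dx = ∫_0^7/2 (6*sin(10*π*x/7)) v dx − v(7/2) for all v ∈ V.

Multiply both sides by a test function v and integrate from 0 to 7/2:
  ∫_0^7/2 −u''(x) v(x) dx = ∫_0^7/2 f(x) v(x) dx.
Integrate the LHS by parts once:
  ∫_0^7/2 −u'' v dx = −[u'(x) v(x)]_0^7/2 + ∫_0^7/2 u'(x) v'(x) dx.
Thus ∫_0^7/2 u'(x) v'(x) dx = ∫_0^7/2 f(x) v(x) dx + [u'(x) v(x)]_0^7/2.
Choose V so that boundary terms are either known or forced to vanish.
Mixed BC: u(0) = 0 (Dirichlet) and u'(7/2) = -1 (Neumann). Define V = {v ∈ H^1(0, 7/2) : v(0) = 0}. Then [u' v]_0^7/2 = u'(7/2)·v(7/2) − u'(0)·0 = − v(7/2).
Weak formulation: find u (satisfying any essential BC) such that ∫_0^7/2 u'(x) v'(x) dx = ∫_0^7/2 f v dx − v(7/2) for all v ∈ V (Dirichlet at 0 absorbed into V; Neumann datum at x = 7/2 contributes the boundary term).
Substituting f(x) = 6*sin(10*π*x/7), the right-hand side is ∫_0^7/2 (6*sin(10*π*x/7)) v dx − v(7/2).


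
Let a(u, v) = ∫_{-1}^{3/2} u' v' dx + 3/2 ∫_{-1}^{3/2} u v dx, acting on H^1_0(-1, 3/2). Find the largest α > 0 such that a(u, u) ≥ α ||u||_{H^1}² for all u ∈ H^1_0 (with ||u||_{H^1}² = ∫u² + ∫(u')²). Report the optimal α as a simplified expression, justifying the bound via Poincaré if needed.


α = 1

Coercivity of a(·,·) on H^1_0(-1, 3/2) means a(u, u) ≥ α ||u||_{H^1}² for every u ∈ H^1_0.
The interval has length L = 5/2, and Poincaré/coercivity depend only on L. Here a(u, u) = ∫(u')² + (3/2)·∫u².
Here c = 3/2 ≥ 1, so a(u,u) = ∫(u')² + c∫u² ≥ ∫(u')² + ∫u² = ||u||_{H^1}², i.e. α = 1 works. No larger α is possible: a(u,u) ≥ α||u||_{H^1}² means (1−α)∫(u')² ≥ (α−c)∫u², and for the modes u_n = sin(nπ(x−x₀)/L) (x₀ the left endpoint) one has ∫u_n²/∫(u_n')² = (L/(nπ))² → 0, so a(u_n,u_n)/||u_n||_{H^1}² → 1. Hence the optimal constant is α = 1.
Therefore α = 1.


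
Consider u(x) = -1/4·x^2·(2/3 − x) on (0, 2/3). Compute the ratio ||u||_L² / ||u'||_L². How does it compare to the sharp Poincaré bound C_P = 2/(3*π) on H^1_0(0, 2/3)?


||u||_L² / ||u'||_L² = sqrt(14)/21 < C_P = 2/(3*π).

u(x) = -1/4·x^2·(2/3 − x), so u'(x) = x*(9*x - 4)/12.
u(x) = -1/4·x^2·(2/3 − x) vanishes at x = 0 and x = 2/3, so u ∈ H^1_0(0, 2/3). Differentiate via the product rule and integrate the resulting polynomials term by term.
  ∫_0^2/3 u² dx = ∫_0^2/3 (x^6/16 - x^5/12 + x^4/36) dx. Term by term:
    ∫_0^2/3 x^6/16 dx = 8/15309;  ∫_0^2/3 -x^5/12 dx = -8/6561;  ∫_0^2/3 x^4/36 dx = 8/10935.
  Sum: 8/15309 − 8/6561 + 8/10935 = 8/229635.
  ∫_0^2/3 (u')² dx = ∫_0^2/3 (9*x^4/16 - x^3/2 + x^2/9) dx. Term by term:
    ∫_0^2/3 9*x^4/16 dx = 2/135;  ∫_0^2/3 -x^3/2 dx = -2/81;  ∫_0^2/3 x^2/9 dx = 8/729.
  Sum: 2/135 − 2/81 + 8/729 = 4/3645.
∫_0^2/3 u² dx = 8/229635, so ||u||_L² = 2*sqrt(70)/2835.
∫_0^2/3 (u')² dx = 4/3645, so ||u'||_L² = 2*sqrt(5)/135.
Ratio ||u||_L² / ||u'||_L² = sqrt(14)/21.
Sharp Poincaré constant on H^1_0(0, 2/3) is C_P = L/π = 2/(3*π), achieved by sin(3*π/2·x).
A polynomial bump cannot attain the sharp Poincaré constant (only the first sine eigenfunction does), so the ratio is strictly less than C_P, consistent with ||u||_L² ≤ C_P ||u'||_L².


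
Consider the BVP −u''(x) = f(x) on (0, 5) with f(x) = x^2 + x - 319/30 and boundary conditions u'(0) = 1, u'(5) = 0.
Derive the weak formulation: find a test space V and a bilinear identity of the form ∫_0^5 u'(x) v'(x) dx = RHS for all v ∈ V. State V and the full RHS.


V = H^1(0, 5) (v unrestricted at boundary; u is determined up to an additive constant); weak form: ∫_0^5 u'v' dx = ∫_0^5 (x^2 + x - 319/30) v dx − v(0) for all v ∈ V.

Multiply both sides by a test function v and integrate from 0 to 5:
  ∫_0^5 −u''(x) v(x) dx = ∫_0^5 f(x) v(x) dx.
Integrate the LHS by parts once:
  ∫_0^5 −u'' v dx = −[u'(x) v(x)]_0^5 + ∫_0^5 u'(x) v'(x) dx.
Thus ∫_0^5 u'(x) v'(x) dx = ∫_0^5 f(x) v(x) dx + [u'(x) v(x)]_0^5.
Choose V so that boundary terms are either known or forced to vanish.
u has inhomogeneous Neumann u'(0) = 1, u'(5) = 0. [u' v]_0^5 = (0)·v(5) − (1)·v(0) = − v(0). Take V = H^1(0, 5); boundary term becomes part of RHS.
Weak formulation: find u (satisfying any essential BC) such that ∫_0^5 u'(x) v'(x) dx = ∫_0^5 f v dx − v(0) for all v ∈ V (Neumann data are natural BCs: they enter the RHS as boundary terms).
Substituting f(x) = x^2 + x - 319/30, the right-hand side is ∫_0^5 (x^2 + x - 319/30) v dx − v(0).
Compatibility check (pure Neumann): taking v ≡ 1 ∈ V gives 0 = ∫_0^5 f dx + (0) − (1), i.e. ∫_0^5 f dx must equal u'(0) − u'(5) = 1. Indeed ∫_0^5 (x^2 + x - 319/30) dx = 1, so the data are compatible. The solution is then unique only up to an additive constant (fix it e.g. by requiring ∫_0^5 u dx = 0).


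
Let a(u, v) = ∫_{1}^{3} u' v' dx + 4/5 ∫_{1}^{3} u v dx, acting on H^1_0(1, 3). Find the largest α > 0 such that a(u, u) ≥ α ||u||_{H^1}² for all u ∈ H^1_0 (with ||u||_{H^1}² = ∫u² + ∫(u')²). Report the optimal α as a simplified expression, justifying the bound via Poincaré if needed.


α = (16/5 + π^2)/(4 + π^2)

Coercivity of a(·,·) on H^1_0(1, 3) means a(u, u) ≥ α ||u||_{H^1}² for every u ∈ H^1_0.
The interval has length L = 2, and Poincaré/coercivity depend only on L. Here a(u, u) = ∫(u')² + (4/5)·∫u².
Here 0 < c = 4/5 < 1. The condition a(u,u) ≥ α||u||_{H^1}² reads (1−α)∫(u')² ≥ (α−c)∫u². Any admissible α is ≤ 1 (rapidly oscillating u have ∫u²/∫(u')² → 0), and α = 1 would force 0 ≥ (1−c)∫u², impossible since c < 1; so 1−α > 0. By the sharp Poincaré inequality on H^1_0 of an interval of length L, ∫(u')² ≥ (π/L)²∫u² with equality for the first sine mode sin(π(x−x₀)/L) (x₀ the left endpoint), so the inequality holds for all u iff (1−α)(π/L)² ≥ α − c, i.e. α ≤ ((π/L)² + c)/((π/L)² + 1) = (1 + c(L/π)²)/(1 + (L/π)²). With (π/L)² = π^2/4 and c = 4/5, the largest admissible constant is α = ((π/L)² + c)/((π/L)² + 1).
Simplifying, α = (16/5 + π^2)/(4 + π^2).
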